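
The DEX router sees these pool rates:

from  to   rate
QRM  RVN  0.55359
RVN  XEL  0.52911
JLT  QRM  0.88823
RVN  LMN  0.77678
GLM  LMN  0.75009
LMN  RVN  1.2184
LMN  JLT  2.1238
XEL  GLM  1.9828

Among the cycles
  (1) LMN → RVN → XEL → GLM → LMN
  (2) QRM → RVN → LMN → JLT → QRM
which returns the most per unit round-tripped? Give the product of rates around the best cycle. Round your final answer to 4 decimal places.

(1) 1.2184 × 0.52911 × 1.9828 × 0.75009 = 0.95880
(2) 0.55359 × 0.77678 × 2.1238 × 0.88823 = 0.81120
Highest is cycle (1) at 0.9588 (≤1, no arbitrage).

0.9588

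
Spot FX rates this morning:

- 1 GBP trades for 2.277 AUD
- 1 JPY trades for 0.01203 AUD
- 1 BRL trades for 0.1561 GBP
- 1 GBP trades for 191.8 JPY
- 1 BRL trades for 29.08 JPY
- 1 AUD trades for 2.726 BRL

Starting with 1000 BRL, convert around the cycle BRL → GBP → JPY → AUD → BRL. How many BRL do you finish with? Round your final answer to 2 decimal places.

981.85

1000 BRL × 0.1561 = 156.1 GBP
156.1 GBP × 191.8 = 29939.98 JPY
29939.98 JPY × 0.01203 = 360.1779594 AUD
360.1779594 AUD × 2.726 = 981.8451173244 BRL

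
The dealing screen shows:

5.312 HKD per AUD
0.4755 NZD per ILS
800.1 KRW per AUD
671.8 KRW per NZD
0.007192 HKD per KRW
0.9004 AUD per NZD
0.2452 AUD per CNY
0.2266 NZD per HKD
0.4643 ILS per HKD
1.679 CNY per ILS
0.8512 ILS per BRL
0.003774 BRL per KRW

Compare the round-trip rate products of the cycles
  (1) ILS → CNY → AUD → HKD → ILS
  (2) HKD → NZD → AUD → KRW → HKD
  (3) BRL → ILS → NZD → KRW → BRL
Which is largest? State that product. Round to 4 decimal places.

1.1741

(1) 1.679 × 0.2452 × 5.312 × 0.4643 = 1.01538
(2) 0.2266 × 0.9004 × 800.1 × 0.007192 = 1.17406
(3) 0.8512 × 0.4755 × 671.8 × 0.003774 = 1.02618
Highest is cycle (2) at 1.1741 (>1, arbitrage).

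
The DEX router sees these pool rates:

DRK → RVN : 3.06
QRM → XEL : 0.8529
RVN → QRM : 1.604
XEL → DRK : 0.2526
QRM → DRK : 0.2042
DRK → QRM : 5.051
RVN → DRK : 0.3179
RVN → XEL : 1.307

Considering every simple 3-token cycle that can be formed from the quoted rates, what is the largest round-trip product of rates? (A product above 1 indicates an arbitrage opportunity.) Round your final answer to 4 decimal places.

DRK→QRM→XEL→DRK: 5.051 × 0.8529 × 0.2526 = 1.08820
DRK→RVN→XEL→DRK: 3.06 × 1.307 × 0.2526 = 1.01025
DRK→RVN→QRM→DRK: 3.06 × 1.604 × 0.2042 = 1.00226
Maximum is DRK→QRM→XEL→DRK at 1.0882; arbitrage exists.

1.0882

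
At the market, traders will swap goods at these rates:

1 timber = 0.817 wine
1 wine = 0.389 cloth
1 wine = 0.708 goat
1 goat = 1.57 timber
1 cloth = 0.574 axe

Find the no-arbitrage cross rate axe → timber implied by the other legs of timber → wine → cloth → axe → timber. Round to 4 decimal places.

5.4817

Known legs of the cycle: 0.817 × 0.389 × 0.574 = 0.182424662
For no arbitrage the full-cycle product must be 1, so the missing rate is 1 / 0.182424662 ≈ 5.481715.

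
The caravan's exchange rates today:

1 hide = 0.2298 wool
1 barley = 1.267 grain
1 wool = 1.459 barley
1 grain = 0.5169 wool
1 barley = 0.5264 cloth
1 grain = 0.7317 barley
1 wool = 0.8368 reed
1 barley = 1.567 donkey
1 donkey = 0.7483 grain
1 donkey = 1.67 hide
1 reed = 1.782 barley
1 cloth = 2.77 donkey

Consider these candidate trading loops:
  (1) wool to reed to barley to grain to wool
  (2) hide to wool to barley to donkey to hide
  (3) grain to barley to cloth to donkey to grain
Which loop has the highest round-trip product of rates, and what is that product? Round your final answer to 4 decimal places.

0.9766

(1) 0.8368 × 1.782 × 1.267 × 0.5169 = 0.97659
(2) 0.2298 × 1.459 × 1.567 × 1.67 = 0.87739
(3) 0.7317 × 0.5264 × 2.77 × 0.7483 = 0.79837
Highest is cycle (1) at 0.9766 (≤1, no arbitrage).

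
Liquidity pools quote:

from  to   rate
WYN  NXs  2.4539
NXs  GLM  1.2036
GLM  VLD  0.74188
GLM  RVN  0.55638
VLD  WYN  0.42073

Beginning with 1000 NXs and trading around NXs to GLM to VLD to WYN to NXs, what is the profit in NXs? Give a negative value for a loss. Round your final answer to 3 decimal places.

-78.116

1000 NXs × 1.2036 = 1203.6 GLM
1203.6 GLM × 0.74188 = 892.926768 VLD
892.926768 VLD × 0.42073 = 375.68107910064 WYN
375.68107910064 WYN × 2.4539 = 921.883800005060496 NXs
Net change: 921.883800005060496 − 1000 = -78.116199994939504 NXs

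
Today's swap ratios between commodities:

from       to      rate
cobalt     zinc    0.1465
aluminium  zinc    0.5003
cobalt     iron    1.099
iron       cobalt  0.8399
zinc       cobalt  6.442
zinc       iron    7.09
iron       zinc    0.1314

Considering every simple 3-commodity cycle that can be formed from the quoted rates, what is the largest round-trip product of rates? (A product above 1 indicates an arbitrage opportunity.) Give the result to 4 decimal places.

0.9303

iron→zinc→cobalt→iron: 0.1314 × 6.442 × 1.099 = 0.93028
iron→cobalt→zinc→iron: 0.8399 × 0.1465 × 7.09 = 0.87239
Maximum is iron→zinc→cobalt→iron at 0.9303; no arbitrage — every cycle loses value.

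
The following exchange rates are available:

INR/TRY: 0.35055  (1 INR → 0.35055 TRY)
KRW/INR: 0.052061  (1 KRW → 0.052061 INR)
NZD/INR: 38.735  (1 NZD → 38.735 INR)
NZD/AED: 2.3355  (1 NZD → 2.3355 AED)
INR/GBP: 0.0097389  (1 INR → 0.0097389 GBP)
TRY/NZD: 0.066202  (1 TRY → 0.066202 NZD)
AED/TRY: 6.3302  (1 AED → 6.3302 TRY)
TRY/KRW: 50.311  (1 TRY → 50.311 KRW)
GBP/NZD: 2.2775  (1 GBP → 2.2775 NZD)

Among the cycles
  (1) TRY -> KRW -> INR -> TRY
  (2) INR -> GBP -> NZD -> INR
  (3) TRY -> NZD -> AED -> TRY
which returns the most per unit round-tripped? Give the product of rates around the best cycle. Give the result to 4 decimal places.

0.9787

(1) 50.311 × 0.052061 × 0.35055 = 0.91817
(2) 0.0097389 × 2.2775 × 38.735 = 0.85916
(3) 0.066202 × 2.3355 × 6.3302 = 0.97874
Highest is cycle (3) at 0.9787 (≤1, no arbitrage).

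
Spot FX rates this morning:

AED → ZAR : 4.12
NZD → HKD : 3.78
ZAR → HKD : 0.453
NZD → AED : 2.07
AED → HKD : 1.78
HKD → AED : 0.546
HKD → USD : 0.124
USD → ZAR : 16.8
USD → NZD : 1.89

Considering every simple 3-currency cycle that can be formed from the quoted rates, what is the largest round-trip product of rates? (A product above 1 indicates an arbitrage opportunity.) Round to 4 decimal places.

AED→ZAR→HKD→AED: 4.12 × 0.453 × 0.546 = 1.01903
HKD→USD→ZAR→HKD: 0.124 × 16.8 × 0.453 = 0.94369
NZD→HKD→USD→NZD: 3.78 × 0.124 × 1.89 = 0.88588
Maximum is AED→ZAR→HKD→AED at 1.0190; arbitrage exists.

1.0190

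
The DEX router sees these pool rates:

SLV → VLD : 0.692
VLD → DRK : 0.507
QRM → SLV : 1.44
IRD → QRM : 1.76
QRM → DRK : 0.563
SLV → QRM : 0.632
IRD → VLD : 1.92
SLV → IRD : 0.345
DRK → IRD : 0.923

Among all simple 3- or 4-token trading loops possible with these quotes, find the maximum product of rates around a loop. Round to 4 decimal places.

0.9146

DRK→IRD→QRM→DRK: 0.923 × 1.76 × 0.563 = 0.91458
DRK→IRD→VLD→DRK: 0.923 × 1.92 × 0.507 = 0.89849
SLV→IRD→QRM→SLV: 0.345 × 1.76 × 1.44 = 0.87437
Maximum is DRK→IRD→QRM→DRK at 0.9146; no arbitrage — every cycle loses value.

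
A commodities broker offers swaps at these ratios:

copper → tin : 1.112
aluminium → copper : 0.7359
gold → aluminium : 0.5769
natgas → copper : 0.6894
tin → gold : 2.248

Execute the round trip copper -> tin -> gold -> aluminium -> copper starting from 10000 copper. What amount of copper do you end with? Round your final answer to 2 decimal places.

10000 copper × 1.112 = 11120 tin
11120 tin × 2.248 = 24997.76 gold
24997.76 gold × 0.5769 = 14421.207744 aluminium
14421.207744 aluminium × 0.7359 = 10612.5667788096 copper

10612.57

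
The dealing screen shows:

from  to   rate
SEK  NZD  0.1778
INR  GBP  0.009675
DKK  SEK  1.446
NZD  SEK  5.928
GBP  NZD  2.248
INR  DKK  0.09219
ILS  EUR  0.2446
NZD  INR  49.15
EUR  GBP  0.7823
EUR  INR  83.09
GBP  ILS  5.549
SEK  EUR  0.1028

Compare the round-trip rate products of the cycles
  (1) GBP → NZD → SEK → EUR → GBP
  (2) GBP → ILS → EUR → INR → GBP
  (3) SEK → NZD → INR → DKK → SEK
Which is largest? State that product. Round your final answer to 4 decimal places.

(1) 2.248 × 5.928 × 0.1028 × 0.7823 = 1.07169
(2) 5.549 × 0.2446 × 83.09 × 0.009675 = 1.09112
(3) 0.1778 × 49.15 × 0.09219 × 1.446 = 1.16495
Highest is cycle (3) at 1.1650 (>1, arbitrage).

1.1650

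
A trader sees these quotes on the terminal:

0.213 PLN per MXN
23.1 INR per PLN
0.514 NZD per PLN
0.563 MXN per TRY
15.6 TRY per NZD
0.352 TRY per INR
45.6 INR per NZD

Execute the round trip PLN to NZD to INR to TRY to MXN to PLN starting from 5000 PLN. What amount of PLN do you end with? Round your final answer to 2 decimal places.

4946.85

5000 PLN × 0.514 = 2570 NZD
2570 NZD × 45.6 = 117192 INR
117192 INR × 0.352 = 41251.584 TRY
41251.584 TRY × 0.563 = 23224.641792 MXN
23224.641792 MXN × 0.213 = 4946.848701696 PLN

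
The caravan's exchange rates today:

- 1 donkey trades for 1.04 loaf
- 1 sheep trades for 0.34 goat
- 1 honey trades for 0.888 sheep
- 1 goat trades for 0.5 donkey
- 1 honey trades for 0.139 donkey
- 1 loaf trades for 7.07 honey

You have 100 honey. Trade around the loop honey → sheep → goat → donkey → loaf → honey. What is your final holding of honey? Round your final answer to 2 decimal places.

100 honey × 0.888 = 88.8 sheep
88.8 sheep × 0.34 = 30.192 goat
30.192 goat × 0.5 = 15.096 donkey
15.096 donkey × 1.04 = 15.69984 loaf
15.69984 loaf × 7.07 = 110.9978688 honey

111.00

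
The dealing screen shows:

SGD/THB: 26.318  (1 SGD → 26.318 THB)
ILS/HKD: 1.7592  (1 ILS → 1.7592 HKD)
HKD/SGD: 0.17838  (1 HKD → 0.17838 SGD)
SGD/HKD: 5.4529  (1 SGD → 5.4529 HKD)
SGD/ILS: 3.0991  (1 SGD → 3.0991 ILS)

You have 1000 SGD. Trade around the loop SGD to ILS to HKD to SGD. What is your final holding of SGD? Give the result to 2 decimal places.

972.52

1000 SGD × 3.0991 = 3099.1 ILS
3099.1 ILS × 1.7592 = 5451.93672 HKD
5451.93672 HKD × 0.17838 = 972.5164721136 SGD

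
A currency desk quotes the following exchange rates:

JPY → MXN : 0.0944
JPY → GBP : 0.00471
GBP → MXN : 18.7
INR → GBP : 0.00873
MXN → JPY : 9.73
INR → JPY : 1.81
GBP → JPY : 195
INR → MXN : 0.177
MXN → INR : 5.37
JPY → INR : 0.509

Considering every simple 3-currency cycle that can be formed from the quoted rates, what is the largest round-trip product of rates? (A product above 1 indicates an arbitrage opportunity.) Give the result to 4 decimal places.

MXN→INR→JPY→MXN: 5.37 × 1.81 × 0.0944 = 0.91754
MXN→INR→GBP→MXN: 5.37 × 0.00873 × 18.7 = 0.87666
MXN→JPY→INR→MXN: 9.73 × 0.509 × 0.177 = 0.87660
GBP→JPY→INR→GBP: 195 × 0.509 × 0.00873 = 0.86650
MXN→JPY→GBP→MXN: 9.73 × 0.00471 × 18.7 = 0.85699
Maximum is MXN→INR→JPY→MXN at 0.9175; no arbitrage — every cycle loses value.

0.9175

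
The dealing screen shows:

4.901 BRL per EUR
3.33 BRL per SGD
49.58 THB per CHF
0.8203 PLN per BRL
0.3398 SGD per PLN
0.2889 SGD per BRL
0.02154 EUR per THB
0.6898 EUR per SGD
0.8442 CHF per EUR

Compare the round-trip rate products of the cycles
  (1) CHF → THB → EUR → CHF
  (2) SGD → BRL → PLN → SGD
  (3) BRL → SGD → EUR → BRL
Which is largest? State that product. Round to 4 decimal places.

0.9767

(1) 49.58 × 0.02154 × 0.8442 = 0.90157
(2) 3.33 × 0.8203 × 0.3398 = 0.92820
(3) 0.2889 × 0.6898 × 4.901 = 0.97669
Highest is cycle (3) at 0.9767 (≤1, no arbitrage).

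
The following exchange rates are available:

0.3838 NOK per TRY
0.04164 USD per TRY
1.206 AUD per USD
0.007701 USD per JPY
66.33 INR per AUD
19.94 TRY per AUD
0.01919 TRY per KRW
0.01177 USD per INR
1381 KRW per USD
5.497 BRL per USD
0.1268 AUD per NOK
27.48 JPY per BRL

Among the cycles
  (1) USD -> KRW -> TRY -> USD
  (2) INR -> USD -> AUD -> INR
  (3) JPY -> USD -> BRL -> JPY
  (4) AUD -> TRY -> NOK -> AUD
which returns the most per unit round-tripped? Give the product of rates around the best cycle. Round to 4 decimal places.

1.1633

(1) 1381 × 0.01919 × 0.04164 = 1.10352
(2) 0.01177 × 1.206 × 66.33 = 0.94153
(3) 0.007701 × 5.497 × 27.48 = 1.16329
(4) 19.94 × 0.3838 × 0.1268 = 0.97040
Highest is cycle (3) at 1.1633 (>1, arbitrage).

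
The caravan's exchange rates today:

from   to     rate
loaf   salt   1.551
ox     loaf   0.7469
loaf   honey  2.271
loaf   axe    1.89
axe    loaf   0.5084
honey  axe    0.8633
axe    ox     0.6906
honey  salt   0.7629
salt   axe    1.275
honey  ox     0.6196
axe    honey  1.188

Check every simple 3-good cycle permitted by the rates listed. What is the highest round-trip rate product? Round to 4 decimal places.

1.1556

axe→honey→salt→axe: 1.188 × 0.7629 × 1.275 = 1.15556
ox→loaf→honey→ox: 0.7469 × 2.271 × 0.6196 = 1.05097
axe→loaf→salt→axe: 0.5084 × 1.551 × 1.275 = 1.00537
axe→loaf→honey→axe: 0.5084 × 2.271 × 0.8633 = 0.99675
ox→loaf→axe→ox: 0.7469 × 1.89 × 0.6906 = 0.97488
Maximum is axe→honey→salt→axe at 1.1556; arbitrage exists.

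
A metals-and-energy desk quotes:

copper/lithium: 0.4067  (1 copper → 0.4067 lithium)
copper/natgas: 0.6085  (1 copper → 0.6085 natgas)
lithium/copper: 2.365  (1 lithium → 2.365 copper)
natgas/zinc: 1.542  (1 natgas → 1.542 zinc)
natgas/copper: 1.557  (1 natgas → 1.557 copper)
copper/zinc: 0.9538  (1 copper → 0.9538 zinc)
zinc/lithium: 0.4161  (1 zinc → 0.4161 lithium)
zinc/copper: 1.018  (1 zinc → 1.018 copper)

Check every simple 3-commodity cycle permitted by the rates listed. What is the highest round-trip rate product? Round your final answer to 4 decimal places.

natgas→zinc→copper→natgas: 1.542 × 1.018 × 0.6085 = 0.95520
copper→zinc→lithium→copper: 0.9538 × 0.4161 × 2.365 = 0.93861
Maximum is natgas→zinc→copper→natgas at 0.9552; no arbitrage — every cycle loses value.

0.9552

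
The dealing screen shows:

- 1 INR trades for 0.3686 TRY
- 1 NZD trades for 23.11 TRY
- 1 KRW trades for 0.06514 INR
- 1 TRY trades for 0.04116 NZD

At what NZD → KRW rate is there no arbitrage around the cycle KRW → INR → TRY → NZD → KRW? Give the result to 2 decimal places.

1011.86

Known legs of the cycle: 0.06514 × 0.3686 × 0.04116 = 0.00098827646064
For no arbitrage the full-cycle product must be 1, so the missing rate is 1 / 0.00098827646064 ≈ 1011.8626.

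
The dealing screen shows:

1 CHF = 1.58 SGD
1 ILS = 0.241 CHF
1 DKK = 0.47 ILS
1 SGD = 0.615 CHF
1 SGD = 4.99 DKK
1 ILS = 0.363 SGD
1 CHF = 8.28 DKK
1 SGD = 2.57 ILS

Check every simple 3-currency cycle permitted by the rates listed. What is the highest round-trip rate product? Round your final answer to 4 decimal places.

0.9786

ILS→CHF→SGD→ILS: 0.241 × 1.58 × 2.57 = 0.97860
ILS→CHF→DKK→ILS: 0.241 × 8.28 × 0.47 = 0.93788
ILS→SGD→DKK→ILS: 0.363 × 4.99 × 0.47 = 0.85134
Maximum is ILS→CHF→SGD→ILS at 0.9786; no arbitrage — every cycle loses value.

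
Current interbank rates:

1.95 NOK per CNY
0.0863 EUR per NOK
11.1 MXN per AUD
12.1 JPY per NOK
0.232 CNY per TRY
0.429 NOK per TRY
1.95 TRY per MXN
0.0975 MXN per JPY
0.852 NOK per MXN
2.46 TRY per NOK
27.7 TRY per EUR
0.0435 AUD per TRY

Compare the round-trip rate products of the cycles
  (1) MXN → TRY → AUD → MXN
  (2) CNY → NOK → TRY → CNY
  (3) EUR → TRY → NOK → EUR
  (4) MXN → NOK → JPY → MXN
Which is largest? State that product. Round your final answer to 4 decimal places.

(1) 1.95 × 0.0435 × 11.1 = 0.94156
(2) 1.95 × 2.46 × 0.232 = 1.11290
(3) 27.7 × 0.429 × 0.0863 = 1.02553
(4) 0.852 × 12.1 × 0.0975 = 1.00515
Highest is cycle (2) at 1.1129 (>1, arbitrage).

1.1129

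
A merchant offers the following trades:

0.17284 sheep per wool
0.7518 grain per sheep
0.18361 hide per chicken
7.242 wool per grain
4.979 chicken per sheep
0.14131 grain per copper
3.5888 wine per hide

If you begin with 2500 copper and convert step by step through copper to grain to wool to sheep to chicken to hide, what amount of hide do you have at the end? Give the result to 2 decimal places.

2500 copper × 0.14131 = 353.275 grain
353.275 grain × 7.242 = 2558.41755 wool
2558.41755 wool × 0.17284 = 442.196889342 sheep
442.196889342 sheep × 4.979 = 2201.698312033818 chicken
2201.698312033818 chicken × 0.18361 = 404.25382707252932298 hide

404.25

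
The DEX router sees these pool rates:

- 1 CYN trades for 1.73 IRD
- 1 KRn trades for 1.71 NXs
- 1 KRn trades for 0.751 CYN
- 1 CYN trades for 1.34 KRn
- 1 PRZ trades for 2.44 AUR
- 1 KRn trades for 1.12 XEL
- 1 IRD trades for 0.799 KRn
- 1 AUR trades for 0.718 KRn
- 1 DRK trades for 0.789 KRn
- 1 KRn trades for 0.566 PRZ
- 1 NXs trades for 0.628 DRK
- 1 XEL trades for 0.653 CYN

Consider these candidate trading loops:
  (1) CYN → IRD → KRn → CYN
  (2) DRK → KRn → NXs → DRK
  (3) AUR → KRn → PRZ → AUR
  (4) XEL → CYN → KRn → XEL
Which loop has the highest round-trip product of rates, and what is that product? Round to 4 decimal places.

1.0381

(1) 1.73 × 0.799 × 0.751 = 1.03808
(2) 0.789 × 1.71 × 0.628 = 0.84729
(3) 0.718 × 0.566 × 2.44 = 0.99159
(4) 0.653 × 1.34 × 1.12 = 0.98002
Highest is cycle (1) at 1.0381 (>1, arbitrage).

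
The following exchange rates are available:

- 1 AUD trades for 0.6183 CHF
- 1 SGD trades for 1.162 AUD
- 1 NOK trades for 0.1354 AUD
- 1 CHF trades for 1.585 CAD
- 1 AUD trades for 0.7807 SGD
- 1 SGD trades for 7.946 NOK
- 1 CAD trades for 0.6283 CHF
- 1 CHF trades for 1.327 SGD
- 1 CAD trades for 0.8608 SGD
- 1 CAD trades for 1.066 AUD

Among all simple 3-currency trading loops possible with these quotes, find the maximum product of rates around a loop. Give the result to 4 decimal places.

1.0447

AUD→CHF→CAD→AUD: 0.6183 × 1.585 × 1.066 = 1.04469
AUD→CHF→SGD→AUD: 0.6183 × 1.327 × 1.162 = 0.95340
AUD→SGD→NOK→AUD: 0.7807 × 7.946 × 0.1354 = 0.83995
Maximum is AUD→CHF→CAD→AUD at 1.0447; arbitrage exists.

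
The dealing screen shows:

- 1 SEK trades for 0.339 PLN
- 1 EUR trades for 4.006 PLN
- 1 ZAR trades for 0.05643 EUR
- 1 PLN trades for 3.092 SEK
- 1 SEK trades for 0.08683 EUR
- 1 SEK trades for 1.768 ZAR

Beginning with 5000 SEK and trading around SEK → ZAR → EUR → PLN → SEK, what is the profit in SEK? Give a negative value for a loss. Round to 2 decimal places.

1178.92

5000 SEK × 1.768 = 8840 ZAR
8840 ZAR × 0.05643 = 498.8412 EUR
498.8412 EUR × 4.006 = 1998.3578472 PLN
1998.3578472 PLN × 3.092 = 6178.9224635424 SEK
Net change: 6178.9224635424 − 5000 = 1178.9224635424 SEK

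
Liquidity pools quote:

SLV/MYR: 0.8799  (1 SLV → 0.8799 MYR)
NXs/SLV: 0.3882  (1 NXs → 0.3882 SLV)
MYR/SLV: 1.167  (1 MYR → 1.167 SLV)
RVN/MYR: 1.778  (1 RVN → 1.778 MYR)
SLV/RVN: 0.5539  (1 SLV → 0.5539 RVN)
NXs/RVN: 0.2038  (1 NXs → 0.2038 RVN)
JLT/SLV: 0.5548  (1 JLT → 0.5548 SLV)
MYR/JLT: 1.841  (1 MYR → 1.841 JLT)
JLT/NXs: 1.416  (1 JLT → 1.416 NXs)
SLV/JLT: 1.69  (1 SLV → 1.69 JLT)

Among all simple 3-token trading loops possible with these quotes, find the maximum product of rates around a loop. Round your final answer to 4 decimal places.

SLV→RVN→MYR→SLV: 0.5539 × 1.778 × 1.167 = 1.14930
NXs→SLV→JLT→NXs: 0.3882 × 1.69 × 1.416 = 0.92898
SLV→MYR→JLT→SLV: 0.8799 × 1.841 × 0.5548 = 0.89872
Maximum is SLV→RVN→MYR→SLV at 1.1493; arbitrage exists.

1.1493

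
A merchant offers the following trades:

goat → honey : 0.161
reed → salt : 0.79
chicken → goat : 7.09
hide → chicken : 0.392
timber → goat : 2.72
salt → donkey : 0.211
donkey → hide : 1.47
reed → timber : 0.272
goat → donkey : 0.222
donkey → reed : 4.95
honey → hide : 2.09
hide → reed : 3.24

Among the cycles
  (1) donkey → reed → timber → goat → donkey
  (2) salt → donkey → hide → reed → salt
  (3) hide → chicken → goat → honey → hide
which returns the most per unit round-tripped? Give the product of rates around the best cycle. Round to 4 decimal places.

(1) 4.95 × 0.272 × 2.72 × 0.222 = 0.81301
(2) 0.211 × 1.47 × 3.24 × 0.79 = 0.79391
(3) 0.392 × 7.09 × 0.161 × 2.09 = 0.93520
Highest is cycle (3) at 0.9352 (≤1, no arbitrage).

0.9352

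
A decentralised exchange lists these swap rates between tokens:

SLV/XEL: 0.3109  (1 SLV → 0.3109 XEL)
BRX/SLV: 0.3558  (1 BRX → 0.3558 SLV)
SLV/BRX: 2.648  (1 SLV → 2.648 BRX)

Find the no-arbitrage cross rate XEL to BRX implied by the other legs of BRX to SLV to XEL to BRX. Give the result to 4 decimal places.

9.0401

Known legs of the cycle: 0.3558 × 0.3109 = 0.11061822
For no arbitrage the full-cycle product must be 1, so the missing rate is 1 / 0.11061822 ≈ 9.040102.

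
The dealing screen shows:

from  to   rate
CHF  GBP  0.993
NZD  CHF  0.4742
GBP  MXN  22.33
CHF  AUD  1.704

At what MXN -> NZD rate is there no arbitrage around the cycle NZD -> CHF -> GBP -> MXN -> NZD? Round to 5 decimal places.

0.09510

Known legs of the cycle: 0.4742 × 0.993 × 22.33 = 10.514763798
For no arbitrage the full-cycle product must be 1, so the missing rate is 1 / 10.514763798 ≈ 0.0951044.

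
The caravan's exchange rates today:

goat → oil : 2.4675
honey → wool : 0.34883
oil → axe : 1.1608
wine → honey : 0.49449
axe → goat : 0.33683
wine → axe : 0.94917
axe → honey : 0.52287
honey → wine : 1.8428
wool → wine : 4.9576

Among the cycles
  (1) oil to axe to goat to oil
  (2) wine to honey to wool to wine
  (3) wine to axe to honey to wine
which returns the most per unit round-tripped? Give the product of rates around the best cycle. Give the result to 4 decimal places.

(1) 1.1608 × 0.33683 × 2.4675 = 0.96477
(2) 0.49449 × 0.34883 × 4.9576 = 0.85515
(3) 0.94917 × 0.52287 × 1.8428 = 0.91457
Highest is cycle (1) at 0.9648 (≤1, no arbitrage).

0.9648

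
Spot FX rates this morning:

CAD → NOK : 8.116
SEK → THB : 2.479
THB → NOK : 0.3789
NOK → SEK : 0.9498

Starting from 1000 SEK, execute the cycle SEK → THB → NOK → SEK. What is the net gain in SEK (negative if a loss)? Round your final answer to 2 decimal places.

1000 SEK × 2.479 = 2479 THB
2479 THB × 0.3789 = 939.2931 NOK
939.2931 NOK × 0.9498 = 892.14058638 SEK
Net change: 892.14058638 − 1000 = -107.85941362 SEK

-107.86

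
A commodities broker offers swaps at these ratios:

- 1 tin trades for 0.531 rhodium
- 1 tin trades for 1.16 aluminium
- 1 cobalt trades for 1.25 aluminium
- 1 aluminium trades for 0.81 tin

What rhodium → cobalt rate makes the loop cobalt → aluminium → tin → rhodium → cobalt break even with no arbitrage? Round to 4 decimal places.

Known legs of the cycle: 1.25 × 0.81 × 0.531 = 0.5376375
For no arbitrage the full-cycle product must be 1, so the missing rate is 1 / 0.5376375 ≈ 1.859989.

1.8600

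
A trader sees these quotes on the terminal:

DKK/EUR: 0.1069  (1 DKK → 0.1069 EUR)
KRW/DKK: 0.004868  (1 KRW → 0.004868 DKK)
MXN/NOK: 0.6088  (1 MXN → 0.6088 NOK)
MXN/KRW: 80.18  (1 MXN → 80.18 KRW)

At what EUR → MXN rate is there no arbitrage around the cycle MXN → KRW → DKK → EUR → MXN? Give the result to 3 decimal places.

23.967

Known legs of the cycle: 80.18 × 0.004868 × 0.1069 = 0.041724806056
For no arbitrage the full-cycle product must be 1, so the missing rate is 1 / 0.041724806056 ≈ 23.96656.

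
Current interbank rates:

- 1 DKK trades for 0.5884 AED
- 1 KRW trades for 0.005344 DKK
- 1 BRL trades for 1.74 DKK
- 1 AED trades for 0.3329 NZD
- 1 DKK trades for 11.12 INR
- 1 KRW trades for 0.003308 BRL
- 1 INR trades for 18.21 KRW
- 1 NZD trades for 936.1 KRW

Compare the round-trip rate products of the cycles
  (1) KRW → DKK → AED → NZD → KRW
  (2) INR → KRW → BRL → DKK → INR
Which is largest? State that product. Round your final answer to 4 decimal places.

(1) 0.005344 × 0.5884 × 0.3329 × 936.1 = 0.97989
(2) 18.21 × 0.003308 × 1.74 × 11.12 = 1.16555
Highest is cycle (2) at 1.1655 (>1, arbitrage).

1.1655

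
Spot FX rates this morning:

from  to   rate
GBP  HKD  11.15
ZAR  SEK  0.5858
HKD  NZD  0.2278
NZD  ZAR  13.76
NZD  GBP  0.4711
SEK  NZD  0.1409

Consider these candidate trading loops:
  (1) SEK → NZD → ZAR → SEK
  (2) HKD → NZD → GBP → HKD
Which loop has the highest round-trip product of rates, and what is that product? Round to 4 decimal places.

1.1966

(1) 0.1409 × 13.76 × 0.5858 = 1.13574
(2) 0.2278 × 0.4711 × 11.15 = 1.19658
Highest is cycle (2) at 1.1966 (>1, arbitrage).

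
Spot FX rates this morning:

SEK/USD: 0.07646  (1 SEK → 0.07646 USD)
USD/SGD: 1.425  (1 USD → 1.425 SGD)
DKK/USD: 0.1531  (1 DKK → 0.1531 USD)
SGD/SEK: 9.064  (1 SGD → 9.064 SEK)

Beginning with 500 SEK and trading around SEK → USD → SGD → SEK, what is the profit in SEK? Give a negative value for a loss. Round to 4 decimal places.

500 SEK × 0.07646 = 38.23 USD
38.23 USD × 1.425 = 54.47775 SGD
54.47775 SGD × 9.064 = 493.786326 SEK
Net change: 493.786326 − 500 = -6.213674 SEK

-6.2137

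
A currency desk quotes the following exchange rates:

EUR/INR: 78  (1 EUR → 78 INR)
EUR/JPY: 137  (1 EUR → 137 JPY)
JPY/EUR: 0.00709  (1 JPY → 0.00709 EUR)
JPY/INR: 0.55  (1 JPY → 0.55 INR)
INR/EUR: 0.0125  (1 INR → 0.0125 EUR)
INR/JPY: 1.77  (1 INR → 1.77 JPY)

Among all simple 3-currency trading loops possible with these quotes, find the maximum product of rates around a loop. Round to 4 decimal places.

0.9788

EUR→INR→JPY→EUR: 78 × 1.77 × 0.00709 = 0.97885
EUR→JPY→INR→EUR: 137 × 0.55 × 0.0125 = 0.94188
Maximum is EUR→INR→JPY→EUR at 0.9788; no arbitrage — every cycle loses value.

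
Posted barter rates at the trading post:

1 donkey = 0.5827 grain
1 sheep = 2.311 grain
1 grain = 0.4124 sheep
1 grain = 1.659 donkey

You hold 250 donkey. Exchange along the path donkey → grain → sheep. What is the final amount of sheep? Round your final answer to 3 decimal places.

60.076

250 donkey × 0.5827 = 145.675 grain
145.675 grain × 0.4124 = 60.07637 sheep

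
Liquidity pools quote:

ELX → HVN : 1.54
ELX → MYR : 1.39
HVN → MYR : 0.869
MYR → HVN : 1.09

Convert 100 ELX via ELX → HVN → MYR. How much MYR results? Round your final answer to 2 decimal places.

100 ELX × 1.54 = 154 HVN
154 HVN × 0.869 = 133.826 MYR

133.83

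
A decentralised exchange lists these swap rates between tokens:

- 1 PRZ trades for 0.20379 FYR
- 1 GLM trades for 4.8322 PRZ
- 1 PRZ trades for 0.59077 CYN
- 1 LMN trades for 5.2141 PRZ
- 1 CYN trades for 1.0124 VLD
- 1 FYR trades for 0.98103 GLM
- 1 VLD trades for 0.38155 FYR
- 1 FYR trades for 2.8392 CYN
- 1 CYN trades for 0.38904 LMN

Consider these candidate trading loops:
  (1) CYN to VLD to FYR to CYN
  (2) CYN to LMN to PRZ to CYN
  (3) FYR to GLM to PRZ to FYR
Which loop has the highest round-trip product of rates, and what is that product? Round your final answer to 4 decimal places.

(1) 1.0124 × 0.38155 × 2.8392 = 1.09673
(2) 0.38904 × 5.2141 × 0.59077 = 1.19837
(3) 0.98103 × 4.8322 × 0.20379 = 0.96607
Highest is cycle (2) at 1.1984 (>1, arbitrage).

1.1984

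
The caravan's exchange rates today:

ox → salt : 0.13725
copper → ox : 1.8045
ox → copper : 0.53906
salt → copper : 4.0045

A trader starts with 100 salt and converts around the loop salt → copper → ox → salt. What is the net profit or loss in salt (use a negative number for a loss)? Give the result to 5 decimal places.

100 salt × 4.0045 = 400.45 copper
400.45 copper × 1.8045 = 722.612025 ox
722.612025 ox × 0.13725 = 99.17850043125 salt
Net change: 99.17850043125 − 100 = -0.82149956875 salt

-0.82150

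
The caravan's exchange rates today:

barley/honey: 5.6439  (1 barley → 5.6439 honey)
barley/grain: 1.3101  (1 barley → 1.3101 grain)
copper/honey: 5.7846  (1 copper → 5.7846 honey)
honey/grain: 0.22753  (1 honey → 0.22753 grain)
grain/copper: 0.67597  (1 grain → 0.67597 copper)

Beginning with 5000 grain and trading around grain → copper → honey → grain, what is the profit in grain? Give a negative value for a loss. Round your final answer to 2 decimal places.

5000 grain × 0.67597 = 3379.85 copper
3379.85 copper × 5.7846 = 19551.08031 honey
19551.08031 honey × 0.22753 = 4448.4573029343 grain
Net change: 4448.4573029343 − 5000 = -551.5426970657 grain

-551.54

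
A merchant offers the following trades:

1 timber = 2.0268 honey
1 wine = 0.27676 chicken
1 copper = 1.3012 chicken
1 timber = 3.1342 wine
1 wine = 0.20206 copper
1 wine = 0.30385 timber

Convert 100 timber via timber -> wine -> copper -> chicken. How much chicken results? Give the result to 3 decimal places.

100 timber × 3.1342 = 313.42 wine
313.42 wine × 0.20206 = 63.3296452 copper
63.3296452 copper × 1.3012 = 82.40453433424 chicken

82.405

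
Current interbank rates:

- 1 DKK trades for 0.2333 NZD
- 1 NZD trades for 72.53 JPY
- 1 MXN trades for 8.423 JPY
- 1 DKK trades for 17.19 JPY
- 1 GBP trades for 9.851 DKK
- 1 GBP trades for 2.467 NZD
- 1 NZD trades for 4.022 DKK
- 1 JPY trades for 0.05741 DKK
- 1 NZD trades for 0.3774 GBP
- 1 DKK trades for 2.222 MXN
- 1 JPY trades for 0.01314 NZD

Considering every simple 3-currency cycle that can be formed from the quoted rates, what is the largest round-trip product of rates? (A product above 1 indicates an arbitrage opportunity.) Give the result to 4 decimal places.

1.0745

MXN→JPY→DKK→MXN: 8.423 × 0.05741 × 2.222 = 1.07448
NZD→JPY→DKK→NZD: 72.53 × 0.05741 × 0.2333 = 0.97145
NZD→DKK→JPY→NZD: 4.022 × 17.19 × 0.01314 = 0.90848
GBP→DKK→NZD→GBP: 9.851 × 0.2333 × 0.3774 = 0.86736
Maximum is MXN→JPY→DKK→MXN at 1.0745; arbitrage exists.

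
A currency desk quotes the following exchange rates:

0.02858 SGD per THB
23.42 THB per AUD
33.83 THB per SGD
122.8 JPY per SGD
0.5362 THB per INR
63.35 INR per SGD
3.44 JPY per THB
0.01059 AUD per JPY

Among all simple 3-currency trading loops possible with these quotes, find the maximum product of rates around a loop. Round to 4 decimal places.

THB→SGD→INR→THB: 0.02858 × 63.35 × 0.5362 = 0.97081
THB→JPY→AUD→THB: 3.44 × 0.01059 × 23.42 = 0.85318
Maximum is THB→SGD→INR→THB at 0.9708; no arbitrage — every cycle loses value.

0.9708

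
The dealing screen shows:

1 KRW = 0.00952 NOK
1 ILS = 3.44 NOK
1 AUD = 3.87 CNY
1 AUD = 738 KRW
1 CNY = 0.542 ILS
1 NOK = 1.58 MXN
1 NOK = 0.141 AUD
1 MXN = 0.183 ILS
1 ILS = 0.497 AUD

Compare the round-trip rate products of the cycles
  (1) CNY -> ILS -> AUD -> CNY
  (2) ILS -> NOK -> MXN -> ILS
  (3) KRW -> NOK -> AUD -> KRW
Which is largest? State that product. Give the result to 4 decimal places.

1.0425

(1) 0.542 × 0.497 × 3.87 = 1.04248
(2) 3.44 × 1.58 × 0.183 = 0.99464
(3) 0.00952 × 0.141 × 738 = 0.99063
Highest is cycle (1) at 1.0425 (>1, arbitrage).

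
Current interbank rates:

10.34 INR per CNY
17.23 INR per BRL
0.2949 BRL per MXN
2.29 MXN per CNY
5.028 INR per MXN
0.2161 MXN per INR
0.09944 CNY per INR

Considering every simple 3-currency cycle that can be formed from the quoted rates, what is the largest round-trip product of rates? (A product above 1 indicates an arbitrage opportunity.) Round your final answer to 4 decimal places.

MXN→INR→CNY→MXN: 5.028 × 0.09944 × 2.29 = 1.14496
MXN→BRL→INR→MXN: 0.2949 × 17.23 × 0.2161 = 1.09803
Maximum is MXN→INR→CNY→MXN at 1.1450; arbitrage exists.

1.1450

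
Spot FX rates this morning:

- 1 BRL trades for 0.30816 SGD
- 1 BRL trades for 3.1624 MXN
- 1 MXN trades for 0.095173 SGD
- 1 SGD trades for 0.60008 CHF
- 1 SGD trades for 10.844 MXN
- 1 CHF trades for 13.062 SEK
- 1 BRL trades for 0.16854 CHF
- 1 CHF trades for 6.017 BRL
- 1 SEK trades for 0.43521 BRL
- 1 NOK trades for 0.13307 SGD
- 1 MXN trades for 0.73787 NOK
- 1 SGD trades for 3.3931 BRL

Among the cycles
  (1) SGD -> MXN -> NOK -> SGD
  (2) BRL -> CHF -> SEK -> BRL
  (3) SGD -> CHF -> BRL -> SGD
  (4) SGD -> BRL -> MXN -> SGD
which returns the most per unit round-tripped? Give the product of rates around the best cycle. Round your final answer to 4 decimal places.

(1) 10.844 × 0.73787 × 0.13307 = 1.06475
(2) 0.16854 × 13.062 × 0.43521 = 0.95810
(3) 0.60008 × 6.017 × 0.30816 = 1.11267
(4) 3.3931 × 3.1624 × 0.095173 = 1.02124
Highest is cycle (3) at 1.1127 (>1, arbitrage).

1.1127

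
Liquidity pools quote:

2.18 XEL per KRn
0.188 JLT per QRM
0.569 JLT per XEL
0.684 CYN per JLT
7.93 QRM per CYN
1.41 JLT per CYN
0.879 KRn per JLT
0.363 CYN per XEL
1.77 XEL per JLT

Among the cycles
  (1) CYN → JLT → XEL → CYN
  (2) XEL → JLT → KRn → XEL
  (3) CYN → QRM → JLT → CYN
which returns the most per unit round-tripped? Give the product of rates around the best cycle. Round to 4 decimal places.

1.0903

(1) 1.41 × 1.77 × 0.363 = 0.90594
(2) 0.569 × 0.879 × 2.18 = 1.09033
(3) 7.93 × 0.188 × 0.684 = 1.01973
Highest is cycle (2) at 1.0903 (>1, arbitrage).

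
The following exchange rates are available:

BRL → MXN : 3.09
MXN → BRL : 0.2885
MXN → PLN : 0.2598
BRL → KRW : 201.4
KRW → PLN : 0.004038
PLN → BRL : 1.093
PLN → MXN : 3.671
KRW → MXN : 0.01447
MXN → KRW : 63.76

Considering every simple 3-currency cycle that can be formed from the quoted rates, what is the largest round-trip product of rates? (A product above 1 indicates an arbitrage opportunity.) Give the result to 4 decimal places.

0.9451

KRW→PLN→MXN→KRW: 0.004038 × 3.671 × 63.76 = 0.94515
BRL→KRW→PLN→BRL: 201.4 × 0.004038 × 1.093 = 0.88889
BRL→MXN→PLN→BRL: 3.09 × 0.2598 × 1.093 = 0.87744
BRL→KRW→MXN→BRL: 201.4 × 0.01447 × 0.2885 = 0.84076
Maximum is KRW→PLN→MXN→KRW at 0.9451; no arbitrage — every cycle loses value.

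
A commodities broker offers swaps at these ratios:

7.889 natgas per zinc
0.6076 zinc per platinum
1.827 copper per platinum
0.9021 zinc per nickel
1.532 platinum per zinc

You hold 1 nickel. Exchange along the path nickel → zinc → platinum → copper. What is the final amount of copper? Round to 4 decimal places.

2.5249

1 nickel × 0.9021 = 0.9021 zinc
0.9021 zinc × 1.532 = 1.3820172 platinum
1.3820172 platinum × 1.827 = 2.5249454244 copper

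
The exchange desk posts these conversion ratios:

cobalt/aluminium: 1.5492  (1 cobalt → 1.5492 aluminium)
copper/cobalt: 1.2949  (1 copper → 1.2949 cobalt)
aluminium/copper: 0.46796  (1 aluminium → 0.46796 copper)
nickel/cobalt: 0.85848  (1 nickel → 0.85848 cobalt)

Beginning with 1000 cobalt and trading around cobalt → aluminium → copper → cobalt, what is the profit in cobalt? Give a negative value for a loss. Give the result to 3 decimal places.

-61.245

1000 cobalt × 1.5492 = 1549.2 aluminium
1549.2 aluminium × 0.46796 = 724.963632 copper
724.963632 copper × 1.2949 = 938.7554070768 cobalt
Net change: 938.7554070768 − 1000 = -61.2445929232 cobalt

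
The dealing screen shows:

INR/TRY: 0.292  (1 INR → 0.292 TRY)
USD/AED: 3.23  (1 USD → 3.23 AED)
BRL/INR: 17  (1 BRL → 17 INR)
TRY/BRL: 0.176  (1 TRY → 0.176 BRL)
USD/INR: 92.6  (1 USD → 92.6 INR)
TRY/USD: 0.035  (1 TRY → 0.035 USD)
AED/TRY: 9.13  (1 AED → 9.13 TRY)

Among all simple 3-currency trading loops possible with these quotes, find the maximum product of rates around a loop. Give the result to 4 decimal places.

USD→AED→TRY→USD: 3.23 × 9.13 × 0.035 = 1.03215
USD→INR→TRY→USD: 92.6 × 0.292 × 0.035 = 0.94637
INR→TRY→BRL→INR: 0.292 × 0.176 × 17 = 0.87366
Maximum is USD→AED→TRY→USD at 1.0321; arbitrage exists.

1.0321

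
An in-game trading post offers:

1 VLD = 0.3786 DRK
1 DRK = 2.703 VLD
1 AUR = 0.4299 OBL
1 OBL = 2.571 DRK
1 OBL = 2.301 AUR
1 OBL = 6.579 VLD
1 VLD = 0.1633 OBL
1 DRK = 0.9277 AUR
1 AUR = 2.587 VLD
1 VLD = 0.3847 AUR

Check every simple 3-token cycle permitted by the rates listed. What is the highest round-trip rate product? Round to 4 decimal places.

DRK→VLD→OBL→DRK: 2.703 × 0.1633 × 2.571 = 1.13484
VLD→AUR→OBL→VLD: 0.3847 × 0.4299 × 6.579 = 1.08805
DRK→AUR→OBL→DRK: 0.9277 × 0.4299 × 2.571 = 1.02536
VLD→OBL→AUR→VLD: 0.1633 × 2.301 × 2.587 = 0.97207
DRK→AUR→VLD→DRK: 0.9277 × 2.587 × 0.3786 = 0.90862
Maximum is DRK→VLD→OBL→DRK at 1.1348; arbitrage exists.

1.1348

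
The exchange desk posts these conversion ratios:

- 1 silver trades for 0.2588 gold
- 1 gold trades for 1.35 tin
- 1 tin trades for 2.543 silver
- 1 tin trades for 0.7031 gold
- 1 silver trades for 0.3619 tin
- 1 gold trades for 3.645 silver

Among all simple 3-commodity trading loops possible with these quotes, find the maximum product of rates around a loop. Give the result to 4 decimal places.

gold→silver→tin→gold: 3.645 × 0.3619 × 0.7031 = 0.92748
gold→tin→silver→gold: 1.35 × 2.543 × 0.2588 = 0.88847
Maximum is gold→silver→tin→gold at 0.9275; no arbitrage — every cycle loses value.

0.9275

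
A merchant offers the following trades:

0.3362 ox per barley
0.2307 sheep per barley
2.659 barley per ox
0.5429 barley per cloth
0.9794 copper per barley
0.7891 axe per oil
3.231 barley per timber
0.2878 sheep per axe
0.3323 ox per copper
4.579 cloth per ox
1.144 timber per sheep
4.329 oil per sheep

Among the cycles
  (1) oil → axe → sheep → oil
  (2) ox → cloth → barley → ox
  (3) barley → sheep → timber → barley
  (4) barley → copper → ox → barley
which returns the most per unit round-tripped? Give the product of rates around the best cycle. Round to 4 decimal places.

0.9831

(1) 0.7891 × 0.2878 × 4.329 = 0.98313
(2) 4.579 × 0.5429 × 0.3362 = 0.83577
(3) 0.2307 × 1.144 × 3.231 = 0.85273
(4) 0.9794 × 0.3323 × 2.659 = 0.86538
Highest is cycle (1) at 0.9831 (≤1, no arbitrage).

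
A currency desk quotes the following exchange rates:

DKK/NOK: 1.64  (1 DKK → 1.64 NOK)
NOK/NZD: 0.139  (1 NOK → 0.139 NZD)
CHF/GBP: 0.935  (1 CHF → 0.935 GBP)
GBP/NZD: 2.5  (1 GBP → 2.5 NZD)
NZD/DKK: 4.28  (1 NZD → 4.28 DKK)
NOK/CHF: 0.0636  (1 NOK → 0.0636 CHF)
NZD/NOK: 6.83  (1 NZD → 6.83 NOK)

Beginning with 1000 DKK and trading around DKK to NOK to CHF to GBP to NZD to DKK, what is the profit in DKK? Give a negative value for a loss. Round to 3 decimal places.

43.509

1000 DKK × 1.64 = 1640 NOK
1640 NOK × 0.0636 = 104.304 CHF
104.304 CHF × 0.935 = 97.52424 GBP
97.52424 GBP × 2.5 = 243.8106 NZD
243.8106 NZD × 4.28 = 1043.509368 DKK
Net change: 1043.509368 − 1000 = 43.509368 DKK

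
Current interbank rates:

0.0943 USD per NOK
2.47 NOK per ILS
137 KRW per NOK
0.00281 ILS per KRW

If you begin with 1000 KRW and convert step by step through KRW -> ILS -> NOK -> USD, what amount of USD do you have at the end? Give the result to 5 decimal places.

0.65451

1000 KRW × 0.00281 = 2.81 ILS
2.81 ILS × 2.47 = 6.9407 NOK
6.9407 NOK × 0.0943 = 0.65450801 USD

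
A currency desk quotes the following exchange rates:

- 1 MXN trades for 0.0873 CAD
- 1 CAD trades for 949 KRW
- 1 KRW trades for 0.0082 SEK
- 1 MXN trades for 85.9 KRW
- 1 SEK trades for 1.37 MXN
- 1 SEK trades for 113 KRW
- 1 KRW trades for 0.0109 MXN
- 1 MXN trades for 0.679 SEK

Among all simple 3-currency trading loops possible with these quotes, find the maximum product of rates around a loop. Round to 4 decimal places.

KRW→SEK→MXN→KRW: 0.0082 × 1.37 × 85.9 = 0.96500
KRW→MXN→CAD→KRW: 0.0109 × 0.0873 × 949 = 0.90304
KRW→MXN→SEK→KRW: 0.0109 × 0.679 × 113 = 0.83632
Maximum is KRW→SEK→MXN→KRW at 0.9650; no arbitrage — every cycle loses value.

0.9650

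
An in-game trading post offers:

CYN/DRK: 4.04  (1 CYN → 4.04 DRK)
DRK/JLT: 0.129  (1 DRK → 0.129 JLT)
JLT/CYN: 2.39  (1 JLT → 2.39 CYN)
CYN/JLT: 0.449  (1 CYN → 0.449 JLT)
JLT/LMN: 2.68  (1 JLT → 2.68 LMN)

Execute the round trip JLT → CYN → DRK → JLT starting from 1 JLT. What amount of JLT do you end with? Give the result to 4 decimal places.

1 JLT × 2.39 = 2.39 CYN
2.39 CYN × 4.04 = 9.6556 DRK
9.6556 DRK × 0.129 = 1.2455724 JLT

1.2456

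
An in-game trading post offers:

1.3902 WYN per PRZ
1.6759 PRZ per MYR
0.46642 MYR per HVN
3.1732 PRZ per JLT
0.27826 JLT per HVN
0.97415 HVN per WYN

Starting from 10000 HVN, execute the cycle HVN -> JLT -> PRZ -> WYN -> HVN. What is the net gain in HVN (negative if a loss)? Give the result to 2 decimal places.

10000 HVN × 0.27826 = 2782.6 JLT
2782.6 JLT × 3.1732 = 8829.74632 PRZ
8829.74632 PRZ × 1.3902 = 12275.113334064 WYN
12275.113334064 WYN × 0.97415 = 11957.8016543784456 HVN
Net change: 11957.8016543784456 − 10000 = 1957.8016543784456 HVN

1957.80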